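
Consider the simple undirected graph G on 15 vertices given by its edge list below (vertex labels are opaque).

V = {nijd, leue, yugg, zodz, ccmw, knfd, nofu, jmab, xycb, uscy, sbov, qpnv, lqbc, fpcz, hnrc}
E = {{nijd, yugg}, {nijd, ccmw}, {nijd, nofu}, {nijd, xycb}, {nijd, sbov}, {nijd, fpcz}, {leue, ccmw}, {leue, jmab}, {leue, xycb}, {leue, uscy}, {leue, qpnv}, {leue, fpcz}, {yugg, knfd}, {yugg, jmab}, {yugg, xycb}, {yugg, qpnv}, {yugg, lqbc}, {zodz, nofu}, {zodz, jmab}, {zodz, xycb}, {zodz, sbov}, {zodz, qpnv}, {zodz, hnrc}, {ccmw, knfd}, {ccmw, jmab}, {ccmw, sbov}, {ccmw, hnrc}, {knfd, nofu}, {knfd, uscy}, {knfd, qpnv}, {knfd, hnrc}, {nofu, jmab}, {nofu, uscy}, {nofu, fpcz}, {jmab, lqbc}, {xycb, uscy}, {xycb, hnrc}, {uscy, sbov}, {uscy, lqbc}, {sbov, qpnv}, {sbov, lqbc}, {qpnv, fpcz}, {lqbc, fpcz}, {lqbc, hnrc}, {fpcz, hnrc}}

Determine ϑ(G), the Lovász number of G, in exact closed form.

deg(uscy) = 6; N(uscy) = {leue, knfd, nofu, xycb, sbov, lqbc}.
deg(jmab) = 6; N(jmab) = {leue, yugg, zodz, ccmw, nofu, lqbc}.
deg(lqbc) = 6; N(lqbc) = {yugg, jmab, uscy, sbov, fpcz, hnrc}.
Vertex yugg has 6 neighbors: nijd, knfd, jmab, xycb, qpnv, lqbc.
Every vertex has degree 6 (N=15); Kneser-type, 2-subsets of [6].
A has 3 distinct eigenvalues ≈ [6.0, 1.0, -3.0].
λ_max=6, λ_min=-3; ϑ = −15·λ_min/(λ_max−λ_min) = 5.
ϑ(G) ≈ 5.0000000.

5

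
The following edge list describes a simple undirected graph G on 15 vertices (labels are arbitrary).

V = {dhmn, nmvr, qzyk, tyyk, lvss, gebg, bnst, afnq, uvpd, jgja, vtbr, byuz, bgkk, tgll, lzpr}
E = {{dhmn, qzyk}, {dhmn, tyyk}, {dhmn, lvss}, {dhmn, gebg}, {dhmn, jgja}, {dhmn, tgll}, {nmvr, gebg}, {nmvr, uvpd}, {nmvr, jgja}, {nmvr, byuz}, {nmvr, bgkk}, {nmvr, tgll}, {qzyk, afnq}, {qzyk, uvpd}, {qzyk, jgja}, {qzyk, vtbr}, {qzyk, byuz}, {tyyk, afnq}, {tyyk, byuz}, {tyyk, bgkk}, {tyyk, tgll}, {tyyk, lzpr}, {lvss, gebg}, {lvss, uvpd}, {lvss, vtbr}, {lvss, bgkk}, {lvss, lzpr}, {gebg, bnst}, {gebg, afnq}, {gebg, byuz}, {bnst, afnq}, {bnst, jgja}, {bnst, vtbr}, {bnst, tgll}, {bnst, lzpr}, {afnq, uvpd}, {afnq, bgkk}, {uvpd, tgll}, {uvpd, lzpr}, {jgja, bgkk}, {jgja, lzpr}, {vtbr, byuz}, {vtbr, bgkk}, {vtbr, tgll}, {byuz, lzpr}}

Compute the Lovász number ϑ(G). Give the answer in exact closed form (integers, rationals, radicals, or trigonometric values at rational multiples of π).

deg(tyyk) = 6; N(tyyk) = {dhmn, afnq, byuz, bgkk, tgll, lzpr}.
Vertex jgja has 6 neighbors: dhmn, nmvr, qzyk, bnst, bgkk, lzpr.
N(nmvr) = {gebg, uvpd, jgja, byuz, bgkk, tgll}, |N(nmvr)| = 6.
Vertex vtbr has 6 neighbors: qzyk, lvss, bnst, byuz, bgkk, tgll.
6-regular, N=15; Kneser-type, 2-subsets of [6].
The 3 distinct eigenvalues: [6.0, 1.0, -3.0].
−15·(-3) / ((6)−(-3)) = 5 = ϑ(G).
= 5.000000… (decimal).

5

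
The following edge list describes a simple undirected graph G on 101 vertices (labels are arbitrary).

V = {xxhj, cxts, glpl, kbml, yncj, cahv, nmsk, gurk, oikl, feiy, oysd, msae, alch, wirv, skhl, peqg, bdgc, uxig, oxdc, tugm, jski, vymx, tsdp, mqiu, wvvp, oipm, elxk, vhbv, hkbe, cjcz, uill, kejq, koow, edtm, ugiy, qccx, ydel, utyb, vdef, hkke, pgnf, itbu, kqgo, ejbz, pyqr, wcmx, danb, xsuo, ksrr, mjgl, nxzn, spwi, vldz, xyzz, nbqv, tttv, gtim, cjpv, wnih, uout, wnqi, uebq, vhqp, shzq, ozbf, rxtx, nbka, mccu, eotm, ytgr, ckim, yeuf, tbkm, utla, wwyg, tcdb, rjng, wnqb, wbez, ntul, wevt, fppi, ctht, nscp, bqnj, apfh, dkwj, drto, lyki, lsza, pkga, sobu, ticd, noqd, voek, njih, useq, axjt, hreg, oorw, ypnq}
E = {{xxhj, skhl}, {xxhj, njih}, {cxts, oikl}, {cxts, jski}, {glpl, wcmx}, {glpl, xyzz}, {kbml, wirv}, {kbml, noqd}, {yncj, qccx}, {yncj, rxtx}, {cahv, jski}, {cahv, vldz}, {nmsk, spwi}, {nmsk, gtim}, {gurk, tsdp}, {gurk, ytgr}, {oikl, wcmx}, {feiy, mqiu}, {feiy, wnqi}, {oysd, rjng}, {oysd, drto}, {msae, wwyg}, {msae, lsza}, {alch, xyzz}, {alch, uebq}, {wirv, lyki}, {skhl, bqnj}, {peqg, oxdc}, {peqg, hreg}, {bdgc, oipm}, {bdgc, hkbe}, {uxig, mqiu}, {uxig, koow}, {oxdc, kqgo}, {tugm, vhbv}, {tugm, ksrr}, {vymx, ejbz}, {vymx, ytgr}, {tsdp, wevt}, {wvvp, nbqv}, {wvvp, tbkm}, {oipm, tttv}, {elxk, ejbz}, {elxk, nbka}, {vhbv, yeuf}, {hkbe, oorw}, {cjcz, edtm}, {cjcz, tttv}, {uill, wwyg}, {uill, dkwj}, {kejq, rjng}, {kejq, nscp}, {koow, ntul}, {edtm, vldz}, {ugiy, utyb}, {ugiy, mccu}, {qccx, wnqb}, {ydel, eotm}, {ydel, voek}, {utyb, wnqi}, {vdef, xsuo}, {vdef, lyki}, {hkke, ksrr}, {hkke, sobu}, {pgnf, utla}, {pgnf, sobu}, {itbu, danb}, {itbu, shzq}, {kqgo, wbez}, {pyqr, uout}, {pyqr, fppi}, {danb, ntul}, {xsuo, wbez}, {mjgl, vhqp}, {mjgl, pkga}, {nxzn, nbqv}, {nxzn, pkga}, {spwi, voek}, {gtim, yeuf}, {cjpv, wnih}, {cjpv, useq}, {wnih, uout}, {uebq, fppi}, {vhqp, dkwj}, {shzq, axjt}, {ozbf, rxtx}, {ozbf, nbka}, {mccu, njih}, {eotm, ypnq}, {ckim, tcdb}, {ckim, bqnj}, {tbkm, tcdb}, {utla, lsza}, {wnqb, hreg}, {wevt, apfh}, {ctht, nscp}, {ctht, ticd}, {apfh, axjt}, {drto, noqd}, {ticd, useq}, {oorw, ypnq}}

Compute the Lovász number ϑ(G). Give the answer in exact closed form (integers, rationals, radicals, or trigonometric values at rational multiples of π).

101*cos(pi/101)/(cos(pi/101) + 1)

Vertex drto has 2 neighbors: oysd, noqd.
N(vdef) = {xsuo, lyki}, |N(vdef)| = 2.
Vertex yeuf has 2 neighbors: vhbv, gtim.
deg(hkbe) = 2; N(hkbe) = {bdgc, oorw}.
G on 101 vertices is 2-regular; this is C_{101}, the 101-cycle.
spec(A) ≈ [2.0, 1.9961, 1.9845, 1.9653, 1.9384, 1.904, 1.8623, 1.8133, 1.7574, 1.6946, 1.6253, 1.5497, 1.4681, 1.3808, 1.2882, 1.1906, 1.0884, 0.982, 0.8718, 0.7582, 0.6417, 0.5226, 0.4016, 0.279, 0.1554, 0.0311, -0.0933, -0.2173, -0.3405, -0.4624, -0.5824, -0.7003, -0.8154, -0.9273, -1.0357, -1.1401, -1.24, -1.3352, -1.4252, -1.5096, -1.5883, -1.6608, -1.7268, -1.7862, -1.8387, -1.8841, -1.9221, -1.9528, -1.9759, -1.9913, -1.999] (distinct, 4 d.p.).
With N=101: ϑ(G) = 101·(-(-1)*2*cos(pi/101))/(2−(-2*cos(pi/101))) = 101*cos(pi/101)/(cos(pi/101) + 1).
= 50.4877832… (decimal).
Lovász sandwich 50 ≤ 101*cos(pi/101)/(cos(pi/101) + 1) ≤ 51: both strict.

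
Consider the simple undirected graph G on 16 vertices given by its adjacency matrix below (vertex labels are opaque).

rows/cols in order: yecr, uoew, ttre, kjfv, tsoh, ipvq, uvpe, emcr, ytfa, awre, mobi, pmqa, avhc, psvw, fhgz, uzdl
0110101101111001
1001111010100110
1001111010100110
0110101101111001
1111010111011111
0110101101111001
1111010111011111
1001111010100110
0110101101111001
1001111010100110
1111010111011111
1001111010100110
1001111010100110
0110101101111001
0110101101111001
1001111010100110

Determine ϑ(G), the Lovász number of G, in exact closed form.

7

N(uzdl) = {yecr, kjfv, tsoh, ipvq, uvpe, ytfa, mobi, psvw, fhgz}, |N(uzdl)| = 9.
N(psvw) = {uoew, ttre, tsoh, uvpe, emcr, awre, mobi, pmqa, avhc, uzdl}, |N(psvw)| = 10.
deg(pmqa) = 9; N(pmqa) = {yecr, kjfv, tsoh, ipvq, uvpe, ytfa, mobi, psvw, fhgz}.
Vertex kjfv has 10 neighbors: uoew, ttre, tsoh, uvpe, emcr, awre, mobi, pmqa, avhc, uzdl.
Complete 3-partite, parts [7, 6, 3]: perfect, ϑ = α = 7.
≈ 7.000000000 (to 9 d.p.).
Sandwich: α(G)=7 ≤ ϑ(G)=7 ≤ χ(Ḡ)=7 (collapsed).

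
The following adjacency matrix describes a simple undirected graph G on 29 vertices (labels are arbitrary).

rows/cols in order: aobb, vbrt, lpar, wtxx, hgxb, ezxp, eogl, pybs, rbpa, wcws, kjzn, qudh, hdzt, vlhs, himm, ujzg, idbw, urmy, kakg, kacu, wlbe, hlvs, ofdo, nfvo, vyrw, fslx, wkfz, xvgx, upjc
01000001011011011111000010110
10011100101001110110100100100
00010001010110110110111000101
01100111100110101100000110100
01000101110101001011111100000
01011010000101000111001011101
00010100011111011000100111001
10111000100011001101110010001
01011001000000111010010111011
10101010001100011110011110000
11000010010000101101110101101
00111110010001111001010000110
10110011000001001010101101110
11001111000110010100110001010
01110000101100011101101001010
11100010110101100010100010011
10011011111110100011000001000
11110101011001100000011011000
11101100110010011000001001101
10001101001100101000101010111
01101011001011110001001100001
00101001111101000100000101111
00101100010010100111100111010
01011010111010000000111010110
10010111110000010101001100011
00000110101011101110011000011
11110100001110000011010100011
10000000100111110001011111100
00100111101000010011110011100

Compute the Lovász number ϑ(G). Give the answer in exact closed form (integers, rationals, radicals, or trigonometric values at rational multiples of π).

sqrt(29)

N(hdzt) = {aobb, lpar, wtxx, eogl, pybs, vlhs, idbw, kakg, wlbe, ofdo, nfvo, fslx, wkfz, xvgx}, |N(hdzt)| = 14.
N(wtxx) = {vbrt, lpar, ezxp, eogl, pybs, rbpa, qudh, hdzt, himm, idbw, urmy, nfvo, vyrw, wkfz}, |N(wtxx)| = 14.
Vertex idbw has 14 neighbors: aobb, wtxx, hgxb, eogl, pybs, rbpa, wcws, kjzn, qudh, hdzt, himm, kakg, kacu, fslx.
N(lpar) = {wtxx, pybs, wcws, qudh, hdzt, himm, ujzg, urmy, kakg, wlbe, hlvs, ofdo, wkfz, upjc}, |N(lpar)| = 14.
14-regular, N=29; Paley(29): SR with (k,λ,μ)=(14,6,7).
spec(A) ≈ [14.0, 2.192582, -3.192582] (distinct, 6 d.p.).
−29·(-sqrt(29)/2 - 1/2) / ((14)−(-sqrt(29)/2 - 1/2)) = sqrt(29) = ϑ(G).
Numerically 5.38516481.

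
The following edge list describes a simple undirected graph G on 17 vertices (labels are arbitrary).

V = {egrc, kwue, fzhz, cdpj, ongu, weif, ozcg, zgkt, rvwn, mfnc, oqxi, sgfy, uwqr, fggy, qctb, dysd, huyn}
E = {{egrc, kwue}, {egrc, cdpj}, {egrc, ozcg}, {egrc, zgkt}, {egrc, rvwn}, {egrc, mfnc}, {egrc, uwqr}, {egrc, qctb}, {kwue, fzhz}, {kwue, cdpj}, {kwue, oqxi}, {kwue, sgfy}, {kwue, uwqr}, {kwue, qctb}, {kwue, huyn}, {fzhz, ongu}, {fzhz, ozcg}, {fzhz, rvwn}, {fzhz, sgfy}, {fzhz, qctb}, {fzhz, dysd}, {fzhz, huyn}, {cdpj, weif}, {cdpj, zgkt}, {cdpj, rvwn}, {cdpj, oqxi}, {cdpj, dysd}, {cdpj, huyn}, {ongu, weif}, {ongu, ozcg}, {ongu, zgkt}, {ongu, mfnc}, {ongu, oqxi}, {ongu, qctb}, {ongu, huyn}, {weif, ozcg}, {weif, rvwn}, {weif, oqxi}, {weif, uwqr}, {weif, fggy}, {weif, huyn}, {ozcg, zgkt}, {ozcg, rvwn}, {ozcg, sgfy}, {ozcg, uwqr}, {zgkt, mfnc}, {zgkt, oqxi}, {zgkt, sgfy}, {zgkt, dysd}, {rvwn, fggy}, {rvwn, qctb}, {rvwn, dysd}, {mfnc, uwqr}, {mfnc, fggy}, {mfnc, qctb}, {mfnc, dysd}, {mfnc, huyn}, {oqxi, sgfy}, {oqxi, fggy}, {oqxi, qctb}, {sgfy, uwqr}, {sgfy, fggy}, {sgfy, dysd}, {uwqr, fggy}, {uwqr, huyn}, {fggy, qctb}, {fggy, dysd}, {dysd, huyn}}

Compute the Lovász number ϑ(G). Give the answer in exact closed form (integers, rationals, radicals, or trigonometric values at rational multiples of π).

Vertex kwue has 8 neighbors: egrc, fzhz, cdpj, oqxi, sgfy, uwqr, qctb, huyn.
deg(ozcg) = 8; N(ozcg) = {egrc, fzhz, ongu, weif, zgkt, rvwn, sgfy, uwqr}.
Vertex ongu has 8 neighbors: fzhz, weif, ozcg, zgkt, mfnc, oqxi, qctb, huyn.
N(rvwn) = {egrc, fzhz, cdpj, weif, ozcg, fggy, qctb, dysd}, |N(rvwn)| = 8.
G on 17 vertices is 8-regular; SR(17,8,3,4) — a Paley graph.
spec(A) ≈ [8.0, 1.562, -2.562] (distinct, 3 d.p.).
λ_max=8, λ_min=-sqrt(17)/2 - 1/2; ϑ = −17·λ_min/(λ_max−λ_min) = sqrt(17).
= 4.12310563… (decimal).

sqrt(17)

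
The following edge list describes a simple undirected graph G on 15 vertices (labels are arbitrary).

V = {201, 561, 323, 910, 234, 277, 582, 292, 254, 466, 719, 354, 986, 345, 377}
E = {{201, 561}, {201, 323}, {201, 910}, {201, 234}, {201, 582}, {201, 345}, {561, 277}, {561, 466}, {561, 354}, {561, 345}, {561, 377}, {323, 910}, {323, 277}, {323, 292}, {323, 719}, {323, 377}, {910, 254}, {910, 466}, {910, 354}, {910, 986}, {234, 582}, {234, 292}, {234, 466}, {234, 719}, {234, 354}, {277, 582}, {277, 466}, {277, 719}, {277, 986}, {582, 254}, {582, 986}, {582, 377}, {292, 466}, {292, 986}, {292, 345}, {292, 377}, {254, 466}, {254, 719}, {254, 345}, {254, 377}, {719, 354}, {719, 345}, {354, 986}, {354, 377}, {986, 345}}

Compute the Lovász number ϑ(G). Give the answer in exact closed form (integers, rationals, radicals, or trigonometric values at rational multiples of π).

N(561) = {201, 277, 466, 354, 345, 377}, |N(561)| = 6.
Vertex 277 has 6 neighbors: 561, 323, 582, 466, 719, 986.
N(910) = {201, 323, 254, 466, 354, 986}, |N(910)| = 6.
N(986) = {910, 277, 582, 292, 354, 345}, |N(986)| = 6.
Regular of degree 6 on 15 vertices: this is K(6,2), the Kneser graph.
Distinct eigenvalues (to 4 d.p.): [6.0, 1.0, -3.0].
λ_max=6, λ_min=-3; ϑ = −15·λ_min/(λ_max−λ_min) = 5.
ϑ(G) ≈ 5.00000000.

5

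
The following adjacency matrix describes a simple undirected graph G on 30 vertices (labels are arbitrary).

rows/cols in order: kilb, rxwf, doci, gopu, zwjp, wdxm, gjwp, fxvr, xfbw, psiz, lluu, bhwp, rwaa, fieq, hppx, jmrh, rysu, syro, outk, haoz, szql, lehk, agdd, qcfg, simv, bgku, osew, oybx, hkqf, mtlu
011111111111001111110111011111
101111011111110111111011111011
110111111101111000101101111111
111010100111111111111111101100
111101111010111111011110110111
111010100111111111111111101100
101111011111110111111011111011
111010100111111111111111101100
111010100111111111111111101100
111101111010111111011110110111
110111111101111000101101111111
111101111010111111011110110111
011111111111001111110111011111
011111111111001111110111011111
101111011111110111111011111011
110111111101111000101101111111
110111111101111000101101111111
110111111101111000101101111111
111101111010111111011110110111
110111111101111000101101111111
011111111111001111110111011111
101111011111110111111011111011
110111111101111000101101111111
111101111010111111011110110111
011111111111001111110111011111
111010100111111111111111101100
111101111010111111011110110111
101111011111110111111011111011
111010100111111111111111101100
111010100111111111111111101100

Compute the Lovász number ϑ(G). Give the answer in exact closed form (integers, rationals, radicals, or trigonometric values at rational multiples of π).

Vertex lehk has 25 neighbors: kilb, doci, gopu, zwjp, wdxm, fxvr, xfbw, psiz, lluu, bhwp, rwaa, fieq, jmrh, rysu, syro, outk, haoz, szql, agdd, qcfg, simv, bgku, osew, hkqf, mtlu.
Vertex simv has 25 neighbors: rxwf, doci, gopu, zwjp, wdxm, gjwp, fxvr, xfbw, psiz, lluu, bhwp, hppx, jmrh, rysu, syro, outk, haoz, lehk, agdd, qcfg, bgku, osew, oybx, hkqf, mtlu.
N(kilb) = {rxwf, doci, gopu, zwjp, wdxm, gjwp, fxvr, xfbw, psiz, lluu, bhwp, hppx, jmrh, rysu, syro, outk, haoz, lehk, agdd, qcfg, bgku, osew, oybx, hkqf, mtlu}, |N(kilb)| = 25.
deg(rysu) = 23; N(rysu) = {kilb, rxwf, gopu, zwjp, wdxm, gjwp, fxvr, xfbw, psiz, bhwp, rwaa, fieq, hppx, outk, szql, lehk, qcfg, simv, bgku, osew, oybx, hkqf, mtlu}.
Complete 5-partite, parts [7, 7, 6, 5, 5]: perfect, ϑ = α = 7.
Numerically 7.00000.
Lovász sandwich 7 ≤ 7 ≤ 7: collapsed.

7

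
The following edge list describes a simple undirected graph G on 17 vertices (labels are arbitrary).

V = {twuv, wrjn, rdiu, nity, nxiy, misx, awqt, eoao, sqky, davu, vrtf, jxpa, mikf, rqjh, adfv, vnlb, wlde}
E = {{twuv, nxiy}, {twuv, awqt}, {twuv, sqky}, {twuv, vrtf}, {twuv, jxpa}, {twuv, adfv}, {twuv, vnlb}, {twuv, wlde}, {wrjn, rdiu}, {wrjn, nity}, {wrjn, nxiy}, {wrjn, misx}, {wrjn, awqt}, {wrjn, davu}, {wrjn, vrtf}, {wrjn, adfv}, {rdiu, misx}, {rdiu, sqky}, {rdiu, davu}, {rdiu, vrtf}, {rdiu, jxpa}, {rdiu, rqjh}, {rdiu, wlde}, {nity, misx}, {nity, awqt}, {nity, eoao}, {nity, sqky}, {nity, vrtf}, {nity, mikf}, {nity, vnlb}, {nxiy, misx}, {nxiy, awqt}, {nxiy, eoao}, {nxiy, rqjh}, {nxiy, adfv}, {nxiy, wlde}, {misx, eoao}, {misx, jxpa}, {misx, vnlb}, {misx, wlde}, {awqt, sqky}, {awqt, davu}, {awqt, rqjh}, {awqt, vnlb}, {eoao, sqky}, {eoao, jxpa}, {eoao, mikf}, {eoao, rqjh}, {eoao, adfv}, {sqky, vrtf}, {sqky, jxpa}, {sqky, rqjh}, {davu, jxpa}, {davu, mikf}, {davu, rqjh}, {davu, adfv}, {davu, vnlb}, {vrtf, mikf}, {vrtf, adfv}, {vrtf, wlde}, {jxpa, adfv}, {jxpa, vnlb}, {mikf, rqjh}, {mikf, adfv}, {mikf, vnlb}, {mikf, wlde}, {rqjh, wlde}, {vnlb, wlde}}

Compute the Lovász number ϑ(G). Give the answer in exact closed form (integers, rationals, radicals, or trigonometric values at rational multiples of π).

sqrt(17)

Vertex wlde has 8 neighbors: twuv, rdiu, nxiy, misx, vrtf, mikf, rqjh, vnlb.
Vertex rqjh has 8 neighbors: rdiu, nxiy, awqt, eoao, sqky, davu, mikf, wlde.
Vertex mikf has 8 neighbors: nity, eoao, davu, vrtf, rqjh, adfv, vnlb, wlde.
deg(sqky) = 8; N(sqky) = {twuv, rdiu, nity, awqt, eoao, vrtf, jxpa, rqjh}.
8-regular, N=17; strongly regular (17,8,3,4).
The 3 distinct eigenvalues: [8.0, 1.56155, -2.56155].
Lovász (edge-transitive): ϑ = −17·(-sqrt(17)/2 - 1/2)/((8)−(-sqrt(17)/2 - 1/2)) = sqrt(17).
ϑ(G) ≈ 4.123105626.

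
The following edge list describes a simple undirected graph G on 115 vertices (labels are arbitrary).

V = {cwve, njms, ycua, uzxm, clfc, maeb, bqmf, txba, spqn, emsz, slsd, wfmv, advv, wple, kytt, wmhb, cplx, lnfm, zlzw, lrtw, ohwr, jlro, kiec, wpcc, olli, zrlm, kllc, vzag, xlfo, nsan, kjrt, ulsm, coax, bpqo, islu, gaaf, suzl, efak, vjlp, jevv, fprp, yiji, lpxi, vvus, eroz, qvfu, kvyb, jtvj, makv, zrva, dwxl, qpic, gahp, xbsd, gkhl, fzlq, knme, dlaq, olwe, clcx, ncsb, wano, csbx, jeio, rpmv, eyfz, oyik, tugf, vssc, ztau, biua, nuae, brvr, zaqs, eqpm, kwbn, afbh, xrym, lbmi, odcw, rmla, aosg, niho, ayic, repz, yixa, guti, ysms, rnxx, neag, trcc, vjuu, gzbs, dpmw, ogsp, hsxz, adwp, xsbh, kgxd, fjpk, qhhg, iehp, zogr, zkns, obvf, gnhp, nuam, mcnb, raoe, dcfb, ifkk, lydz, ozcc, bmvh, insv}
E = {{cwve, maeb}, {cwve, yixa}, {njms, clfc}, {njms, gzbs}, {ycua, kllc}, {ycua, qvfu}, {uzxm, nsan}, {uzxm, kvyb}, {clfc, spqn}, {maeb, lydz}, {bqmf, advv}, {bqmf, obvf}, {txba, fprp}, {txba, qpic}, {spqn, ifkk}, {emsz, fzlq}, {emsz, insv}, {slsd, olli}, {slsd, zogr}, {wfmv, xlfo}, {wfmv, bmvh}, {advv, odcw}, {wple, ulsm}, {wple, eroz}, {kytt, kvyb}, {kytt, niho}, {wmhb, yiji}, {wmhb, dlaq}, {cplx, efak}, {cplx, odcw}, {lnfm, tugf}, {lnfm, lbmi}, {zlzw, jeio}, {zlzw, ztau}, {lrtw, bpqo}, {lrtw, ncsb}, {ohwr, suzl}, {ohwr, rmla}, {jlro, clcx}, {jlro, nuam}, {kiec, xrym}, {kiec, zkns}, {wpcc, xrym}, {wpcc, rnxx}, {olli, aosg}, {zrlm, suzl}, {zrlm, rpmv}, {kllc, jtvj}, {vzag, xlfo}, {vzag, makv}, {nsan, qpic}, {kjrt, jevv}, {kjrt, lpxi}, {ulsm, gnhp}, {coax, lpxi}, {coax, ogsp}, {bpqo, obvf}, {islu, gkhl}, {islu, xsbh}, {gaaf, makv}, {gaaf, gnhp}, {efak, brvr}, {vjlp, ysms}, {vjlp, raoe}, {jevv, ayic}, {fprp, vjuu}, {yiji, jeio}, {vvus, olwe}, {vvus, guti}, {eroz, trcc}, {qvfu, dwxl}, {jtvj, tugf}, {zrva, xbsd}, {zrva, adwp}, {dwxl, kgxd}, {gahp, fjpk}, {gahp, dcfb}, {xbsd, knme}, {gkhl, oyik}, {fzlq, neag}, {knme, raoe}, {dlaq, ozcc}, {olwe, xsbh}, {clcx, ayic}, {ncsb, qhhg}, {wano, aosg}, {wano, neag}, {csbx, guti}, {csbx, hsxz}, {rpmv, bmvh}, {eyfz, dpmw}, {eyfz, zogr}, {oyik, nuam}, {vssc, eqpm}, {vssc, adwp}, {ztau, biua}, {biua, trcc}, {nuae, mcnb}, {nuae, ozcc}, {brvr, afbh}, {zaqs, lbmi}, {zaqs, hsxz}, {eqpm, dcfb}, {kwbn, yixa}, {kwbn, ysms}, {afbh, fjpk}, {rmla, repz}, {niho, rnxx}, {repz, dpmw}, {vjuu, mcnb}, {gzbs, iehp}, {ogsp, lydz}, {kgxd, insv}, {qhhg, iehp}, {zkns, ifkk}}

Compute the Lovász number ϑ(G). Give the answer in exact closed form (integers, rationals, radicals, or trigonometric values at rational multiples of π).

deg(txba) = 2; N(txba) = {fprp, qpic}.
deg(wano) = 2; N(wano) = {aosg, neag}.
N(bmvh) = {wfmv, rpmv}, |N(bmvh)| = 2.
deg(insv) = 2; N(insv) = {emsz, kgxd}.
G on 115 vertices is 2-regular; the odd cycle C_{115}.
Distinct eigenvalues (to 5 d.p.): [2.0, 1.99702, 1.98807, 1.97319, 1.95243, 1.92583, 1.89349, 1.8555, 1.81197, 1.76304, 1.70884, 1.64954, 1.58532, 1.51637, 1.44289, 1.36511, 1.28325, 1.19756, 1.1083, 1.01573, 0.92013, 0.82178, 0.72098, 0.61803, 0.51324, 0.40691, 0.29937, 0.19094, 0.08193, -0.02732, -0.13648, -0.24524, -0.35327, -0.46025, -0.56585, -0.66976, -0.77167, -0.87128, -0.96829, -1.06241, -1.15336, -1.24087, -1.32467, -1.40452, -1.48018, -1.55142, -1.61803, -1.67982, -1.73659, -1.78817, -1.83442, -1.8752, -1.91038, -1.93985, -1.96354, -1.98137, -1.99329, -1.99925].
−115·(-2*cos(pi/115)) / ((2)−(-2*cos(pi/115))) = 115*cos(pi/115)/(cos(pi/115) + 1) = ϑ(G).
≈ 57.489271 (to 6 d.p.).
Check 57 ≤ 115*cos(pi/115)/(cos(pi/115) + 1) ≤ 58: both strict.

115*cos(pi/115)/(cos(pi/115) + 1)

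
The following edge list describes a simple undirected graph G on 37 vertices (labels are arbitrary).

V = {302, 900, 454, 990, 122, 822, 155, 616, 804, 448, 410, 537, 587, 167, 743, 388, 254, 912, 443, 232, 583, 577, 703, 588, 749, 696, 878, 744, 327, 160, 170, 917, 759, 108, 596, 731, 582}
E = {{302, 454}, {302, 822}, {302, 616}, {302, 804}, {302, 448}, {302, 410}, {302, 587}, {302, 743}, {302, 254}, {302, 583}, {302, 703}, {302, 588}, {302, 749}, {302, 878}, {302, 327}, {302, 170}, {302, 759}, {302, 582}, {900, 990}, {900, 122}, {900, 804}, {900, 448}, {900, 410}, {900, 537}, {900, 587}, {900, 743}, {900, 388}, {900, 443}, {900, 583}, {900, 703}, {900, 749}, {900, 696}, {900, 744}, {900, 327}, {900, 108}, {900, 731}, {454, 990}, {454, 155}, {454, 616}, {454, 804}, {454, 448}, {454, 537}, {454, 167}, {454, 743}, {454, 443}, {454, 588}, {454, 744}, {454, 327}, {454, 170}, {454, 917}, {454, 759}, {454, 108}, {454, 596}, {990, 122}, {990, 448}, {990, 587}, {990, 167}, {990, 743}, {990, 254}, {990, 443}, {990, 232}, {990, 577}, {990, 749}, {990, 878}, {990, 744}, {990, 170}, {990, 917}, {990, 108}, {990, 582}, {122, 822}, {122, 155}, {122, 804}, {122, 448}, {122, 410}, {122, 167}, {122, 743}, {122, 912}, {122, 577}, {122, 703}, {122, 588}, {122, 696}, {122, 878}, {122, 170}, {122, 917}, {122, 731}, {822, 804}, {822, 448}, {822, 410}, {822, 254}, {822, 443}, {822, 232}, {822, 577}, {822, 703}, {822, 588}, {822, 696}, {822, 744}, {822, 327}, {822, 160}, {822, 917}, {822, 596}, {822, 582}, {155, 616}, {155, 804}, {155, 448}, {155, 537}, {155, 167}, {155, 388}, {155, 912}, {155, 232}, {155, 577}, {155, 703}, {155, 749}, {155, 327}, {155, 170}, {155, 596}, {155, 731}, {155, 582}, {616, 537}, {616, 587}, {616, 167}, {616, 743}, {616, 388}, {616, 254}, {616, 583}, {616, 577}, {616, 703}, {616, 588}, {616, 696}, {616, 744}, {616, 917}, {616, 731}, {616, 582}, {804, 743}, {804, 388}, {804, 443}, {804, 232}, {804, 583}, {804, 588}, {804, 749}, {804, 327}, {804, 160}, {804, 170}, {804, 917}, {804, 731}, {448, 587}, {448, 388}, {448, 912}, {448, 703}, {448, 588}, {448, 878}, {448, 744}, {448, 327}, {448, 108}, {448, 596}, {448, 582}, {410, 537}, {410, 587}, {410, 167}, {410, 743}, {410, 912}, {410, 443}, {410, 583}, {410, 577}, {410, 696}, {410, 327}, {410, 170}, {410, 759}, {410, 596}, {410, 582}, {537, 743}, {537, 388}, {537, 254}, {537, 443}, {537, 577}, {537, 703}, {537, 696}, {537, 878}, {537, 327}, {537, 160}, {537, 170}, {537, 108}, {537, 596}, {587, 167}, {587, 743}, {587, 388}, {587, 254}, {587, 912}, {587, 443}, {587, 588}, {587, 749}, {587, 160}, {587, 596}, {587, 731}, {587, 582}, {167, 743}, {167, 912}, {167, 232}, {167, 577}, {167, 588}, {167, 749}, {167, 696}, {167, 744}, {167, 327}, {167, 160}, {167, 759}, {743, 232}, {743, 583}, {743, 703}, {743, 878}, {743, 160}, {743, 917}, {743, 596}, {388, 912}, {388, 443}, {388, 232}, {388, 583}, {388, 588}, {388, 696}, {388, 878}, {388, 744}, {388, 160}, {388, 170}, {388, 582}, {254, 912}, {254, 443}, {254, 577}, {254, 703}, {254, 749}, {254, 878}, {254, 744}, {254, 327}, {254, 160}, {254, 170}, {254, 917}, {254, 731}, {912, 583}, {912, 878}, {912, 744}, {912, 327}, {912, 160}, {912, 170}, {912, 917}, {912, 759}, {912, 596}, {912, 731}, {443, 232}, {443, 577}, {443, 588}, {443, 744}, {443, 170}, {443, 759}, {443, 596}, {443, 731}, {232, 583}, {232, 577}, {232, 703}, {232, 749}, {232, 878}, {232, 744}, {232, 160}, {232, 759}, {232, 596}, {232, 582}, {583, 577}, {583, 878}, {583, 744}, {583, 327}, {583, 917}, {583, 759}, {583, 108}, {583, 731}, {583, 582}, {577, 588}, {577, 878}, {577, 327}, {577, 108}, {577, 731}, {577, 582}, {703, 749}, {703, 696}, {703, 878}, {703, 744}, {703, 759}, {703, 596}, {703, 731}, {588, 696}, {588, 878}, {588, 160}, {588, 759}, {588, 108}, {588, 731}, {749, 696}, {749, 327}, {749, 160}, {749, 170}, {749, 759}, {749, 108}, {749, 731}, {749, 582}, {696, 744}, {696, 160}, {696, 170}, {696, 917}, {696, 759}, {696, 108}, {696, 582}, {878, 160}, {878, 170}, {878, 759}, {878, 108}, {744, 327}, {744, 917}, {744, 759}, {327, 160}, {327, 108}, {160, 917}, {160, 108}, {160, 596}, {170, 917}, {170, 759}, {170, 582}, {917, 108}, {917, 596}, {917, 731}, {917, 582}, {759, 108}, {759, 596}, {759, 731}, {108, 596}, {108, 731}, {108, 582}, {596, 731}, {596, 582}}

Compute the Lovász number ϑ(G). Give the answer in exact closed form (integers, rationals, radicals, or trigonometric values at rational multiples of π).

deg(804) = 18; N(804) = {302, 900, 454, 122, 822, 155, 743, 388, 443, 232, 583, 588, 749, 327, 160, 170, 917, 731}.
N(744) = {900, 454, 990, 822, 616, 448, 167, 388, 254, 912, 443, 232, 583, 703, 696, 327, 917, 759}, |N(744)| = 18.
N(990) = {900, 454, 122, 448, 587, 167, 743, 254, 443, 232, 577, 749, 878, 744, 170, 917, 108, 582}, |N(990)| = 18.
N(900) = {990, 122, 804, 448, 410, 537, 587, 743, 388, 443, 583, 703, 749, 696, 744, 327, 108, 731}, |N(900)| = 18.
Every vertex has degree 18 (N=37); SR(37,18,8,9) — a Paley graph.
The 3 distinct eigenvalues: [18.0, 2.5414, -3.5414].
ϑ = −N·λ_min/(λ_max−λ_min) = −37·(-sqrt(37)/2 - 1/2)/(18−(-sqrt(37)/2 - 1/2)) = sqrt(37).
Numerically 6.0827625.

sqrt(37)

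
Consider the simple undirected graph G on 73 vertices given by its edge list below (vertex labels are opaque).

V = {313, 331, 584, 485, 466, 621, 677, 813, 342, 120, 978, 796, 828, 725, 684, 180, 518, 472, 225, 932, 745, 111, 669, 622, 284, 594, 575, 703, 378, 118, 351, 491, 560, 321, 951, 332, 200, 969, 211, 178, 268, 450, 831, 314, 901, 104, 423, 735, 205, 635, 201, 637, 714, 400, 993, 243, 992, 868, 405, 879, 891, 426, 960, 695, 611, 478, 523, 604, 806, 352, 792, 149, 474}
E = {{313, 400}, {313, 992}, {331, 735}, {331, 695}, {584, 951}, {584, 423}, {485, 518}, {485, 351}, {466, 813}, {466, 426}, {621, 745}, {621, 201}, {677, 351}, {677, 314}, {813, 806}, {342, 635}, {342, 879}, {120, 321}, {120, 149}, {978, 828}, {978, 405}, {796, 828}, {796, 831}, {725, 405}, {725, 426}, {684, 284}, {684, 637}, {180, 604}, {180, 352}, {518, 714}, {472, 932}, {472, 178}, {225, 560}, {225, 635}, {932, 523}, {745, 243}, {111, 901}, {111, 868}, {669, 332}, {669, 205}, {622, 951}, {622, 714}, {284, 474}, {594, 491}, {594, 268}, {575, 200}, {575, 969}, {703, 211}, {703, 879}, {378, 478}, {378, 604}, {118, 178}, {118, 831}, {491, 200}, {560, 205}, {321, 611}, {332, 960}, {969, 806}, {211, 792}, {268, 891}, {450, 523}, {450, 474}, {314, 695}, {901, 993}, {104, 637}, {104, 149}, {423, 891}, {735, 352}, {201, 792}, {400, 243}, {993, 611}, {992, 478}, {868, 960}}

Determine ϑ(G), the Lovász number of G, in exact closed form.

73*cos(pi/73)/(cos(pi/73) + 1)

Vertex 351 has 2 neighbors: 485, 677.
Vertex 225 has 2 neighbors: 560, 635.
Vertex 584 has 2 neighbors: 951, 423.
N(211) = {703, 792}, |N(211)| = 2.
deg(v) = 2 for all v (|V|=73); a single 73-cycle (edge-transitive).
The 37 distinct eigenvalues: [2.0, 1.993, 1.97, 1.934, 1.883, 1.818, 1.739, 1.648, 1.544, 1.429, 1.304, 1.169, 1.025, 0.873, 0.715, 0.552, 0.385, 0.215, 0.043, -0.129, -0.3, -0.469, -0.634, -0.795, -0.95, -1.098, -1.237, -1.368, -1.488, -1.598, -1.695, -1.78, -1.852, -1.91, -1.954, -1.983, -1.998].
ϑ = −N·λ_min/(λ_max−λ_min) = −73·(-2*cos(pi/73))/(2−(-2*cos(pi/73))) = 73*cos(pi/73)/(cos(pi/73) + 1).
≈ 36.483095 (to 6 d.p.).
Sandwich: α(G)=36 ≤ ϑ(G)=73*cos(pi/73)/(cos(pi/73) + 1) ≤ χ(Ḡ)=37 (both strict).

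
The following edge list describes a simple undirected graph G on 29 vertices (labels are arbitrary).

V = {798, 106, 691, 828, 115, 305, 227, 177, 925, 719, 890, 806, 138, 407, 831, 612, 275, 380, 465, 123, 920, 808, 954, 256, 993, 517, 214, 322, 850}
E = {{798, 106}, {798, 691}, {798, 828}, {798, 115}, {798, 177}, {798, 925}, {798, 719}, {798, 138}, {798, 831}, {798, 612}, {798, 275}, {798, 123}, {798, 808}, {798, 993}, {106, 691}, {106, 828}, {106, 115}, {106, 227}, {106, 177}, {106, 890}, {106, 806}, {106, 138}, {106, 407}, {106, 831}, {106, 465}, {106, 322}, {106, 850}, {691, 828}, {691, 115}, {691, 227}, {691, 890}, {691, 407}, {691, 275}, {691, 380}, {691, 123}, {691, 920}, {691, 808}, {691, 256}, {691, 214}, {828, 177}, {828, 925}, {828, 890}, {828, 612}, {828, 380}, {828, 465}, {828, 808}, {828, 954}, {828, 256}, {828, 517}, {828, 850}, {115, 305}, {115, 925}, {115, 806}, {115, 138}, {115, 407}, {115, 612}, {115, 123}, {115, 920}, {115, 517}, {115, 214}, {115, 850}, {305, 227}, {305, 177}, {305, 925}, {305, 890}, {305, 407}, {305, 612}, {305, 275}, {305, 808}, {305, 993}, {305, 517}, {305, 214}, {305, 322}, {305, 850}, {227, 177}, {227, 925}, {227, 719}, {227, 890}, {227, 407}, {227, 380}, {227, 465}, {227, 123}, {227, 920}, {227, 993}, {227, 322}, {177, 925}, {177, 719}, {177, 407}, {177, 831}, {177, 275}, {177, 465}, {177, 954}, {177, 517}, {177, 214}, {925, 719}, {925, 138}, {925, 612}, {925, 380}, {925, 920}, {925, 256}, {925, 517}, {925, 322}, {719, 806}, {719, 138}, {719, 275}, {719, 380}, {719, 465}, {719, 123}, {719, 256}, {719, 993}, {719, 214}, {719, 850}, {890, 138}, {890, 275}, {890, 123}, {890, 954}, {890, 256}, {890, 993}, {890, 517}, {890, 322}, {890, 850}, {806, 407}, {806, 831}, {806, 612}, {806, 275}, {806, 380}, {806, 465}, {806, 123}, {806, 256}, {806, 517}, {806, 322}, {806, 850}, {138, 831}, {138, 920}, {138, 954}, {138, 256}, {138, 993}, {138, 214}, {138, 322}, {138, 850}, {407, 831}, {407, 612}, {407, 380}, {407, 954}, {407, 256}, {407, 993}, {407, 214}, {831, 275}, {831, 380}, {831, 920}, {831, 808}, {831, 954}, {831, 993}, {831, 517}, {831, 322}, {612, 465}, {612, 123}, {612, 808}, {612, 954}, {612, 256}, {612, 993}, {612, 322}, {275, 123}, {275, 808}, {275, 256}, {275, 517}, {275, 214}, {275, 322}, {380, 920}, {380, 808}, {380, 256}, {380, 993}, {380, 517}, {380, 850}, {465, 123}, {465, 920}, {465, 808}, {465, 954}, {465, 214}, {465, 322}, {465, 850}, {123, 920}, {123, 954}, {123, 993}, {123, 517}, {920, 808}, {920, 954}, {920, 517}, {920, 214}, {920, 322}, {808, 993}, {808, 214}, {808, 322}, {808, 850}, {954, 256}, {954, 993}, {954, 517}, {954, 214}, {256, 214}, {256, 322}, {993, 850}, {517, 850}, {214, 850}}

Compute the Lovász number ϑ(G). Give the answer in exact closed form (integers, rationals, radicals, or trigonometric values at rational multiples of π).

deg(831) = 14; N(831) = {798, 106, 177, 806, 138, 407, 275, 380, 920, 808, 954, 993, 517, 322}.
deg(256) = 14; N(256) = {691, 828, 925, 719, 890, 806, 138, 407, 612, 275, 380, 954, 214, 322}.
N(828) = {798, 106, 691, 177, 925, 890, 612, 380, 465, 808, 954, 256, 517, 850}, |N(828)| = 14.
deg(275) = 14; N(275) = {798, 691, 305, 177, 719, 890, 806, 831, 123, 808, 256, 517, 214, 322}.
Regular of degree 14 on 29 vertices: Paley(29): SR with (k,λ,μ)=(14,6,7).
The 3 distinct eigenvalues: [14.0, 2.1926, -3.1926].
Lovász: ϑ = −29(-sqrt(29)/2 - 1/2)/(14+-(-sqrt(29)/2 - 1/2)) = sqrt(29).
Numerically 5.38516481.

sqrt(29)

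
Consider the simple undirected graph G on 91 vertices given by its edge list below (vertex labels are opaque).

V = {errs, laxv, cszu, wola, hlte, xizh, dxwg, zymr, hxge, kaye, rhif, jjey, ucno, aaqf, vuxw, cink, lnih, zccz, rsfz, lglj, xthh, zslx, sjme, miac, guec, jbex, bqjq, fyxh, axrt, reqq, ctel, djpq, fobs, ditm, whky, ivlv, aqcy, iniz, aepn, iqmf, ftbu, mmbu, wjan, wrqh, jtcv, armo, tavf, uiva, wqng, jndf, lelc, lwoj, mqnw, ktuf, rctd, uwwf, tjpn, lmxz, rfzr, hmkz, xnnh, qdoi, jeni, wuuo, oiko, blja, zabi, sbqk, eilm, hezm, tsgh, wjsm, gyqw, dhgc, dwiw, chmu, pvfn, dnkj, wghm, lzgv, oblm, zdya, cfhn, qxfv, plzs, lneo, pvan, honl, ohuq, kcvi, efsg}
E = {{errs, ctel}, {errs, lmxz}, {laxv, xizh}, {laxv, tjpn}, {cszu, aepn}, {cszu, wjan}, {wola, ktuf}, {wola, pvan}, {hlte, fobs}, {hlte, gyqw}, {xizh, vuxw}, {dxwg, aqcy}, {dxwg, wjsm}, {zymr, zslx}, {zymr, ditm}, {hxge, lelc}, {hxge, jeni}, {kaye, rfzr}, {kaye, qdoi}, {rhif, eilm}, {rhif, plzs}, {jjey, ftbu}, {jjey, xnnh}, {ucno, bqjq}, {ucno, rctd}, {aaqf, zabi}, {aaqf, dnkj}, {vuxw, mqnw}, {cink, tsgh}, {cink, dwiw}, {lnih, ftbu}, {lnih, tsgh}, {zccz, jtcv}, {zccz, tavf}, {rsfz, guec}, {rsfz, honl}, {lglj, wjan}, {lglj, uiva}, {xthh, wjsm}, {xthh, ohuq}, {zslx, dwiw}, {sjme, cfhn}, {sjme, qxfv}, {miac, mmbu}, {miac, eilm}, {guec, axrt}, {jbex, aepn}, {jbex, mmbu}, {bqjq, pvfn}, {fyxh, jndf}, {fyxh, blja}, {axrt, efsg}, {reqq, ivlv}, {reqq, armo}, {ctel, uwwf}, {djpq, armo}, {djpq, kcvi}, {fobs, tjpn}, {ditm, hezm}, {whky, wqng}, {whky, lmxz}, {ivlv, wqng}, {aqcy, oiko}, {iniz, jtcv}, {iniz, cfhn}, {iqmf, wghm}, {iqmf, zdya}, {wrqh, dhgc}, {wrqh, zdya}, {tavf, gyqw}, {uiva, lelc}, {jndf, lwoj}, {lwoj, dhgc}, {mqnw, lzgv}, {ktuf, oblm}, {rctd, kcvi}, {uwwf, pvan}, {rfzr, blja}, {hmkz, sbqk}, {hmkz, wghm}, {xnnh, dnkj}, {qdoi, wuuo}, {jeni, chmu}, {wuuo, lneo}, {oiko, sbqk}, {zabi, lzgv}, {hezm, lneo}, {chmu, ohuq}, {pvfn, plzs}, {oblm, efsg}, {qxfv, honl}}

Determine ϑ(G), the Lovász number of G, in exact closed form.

91*cos(pi/91)/(cos(pi/91) + 1)

Vertex reqq has 2 neighbors: ivlv, armo.
deg(guec) = 2; N(guec) = {rsfz, axrt}.
N(axrt) = {guec, efsg}, |N(axrt)| = 2.
Vertex sbqk has 2 neighbors: hmkz, oiko.
deg(v) = 2 for all v (|V|=91); a single 91-cycle (edge-transitive).
A has 46 distinct eigenvalues ≈ [2.0, 1.995, 1.981, 1.957, 1.924, 1.882, 1.831, 1.771, 1.703, 1.626, 1.542, 1.45, 1.352, 1.247, 1.136, 1.02, 0.899, 0.773, 0.644, 0.512, 0.377, 0.241, 0.104, -0.035, -0.172, -0.309, -0.445, -0.579, -0.709, -0.837, -0.96, -1.079, -1.192, -1.3, -1.402, -1.497, -1.585, -1.665, -1.738, -1.802, -1.858, -1.904, -1.942, -1.97, -1.989, -1.999].
Lovász: ϑ = −91(-2*cos(pi/91))/(2+-(-1)*2*cos(pi/91)) = 91*cos(pi/91)/(cos(pi/91) + 1).
Numerically 45.486440.
α=45, χ(Ḡ)=46; ϑ=91*cos(pi/91)/(cos(pi/91) + 1) lies between (both strict).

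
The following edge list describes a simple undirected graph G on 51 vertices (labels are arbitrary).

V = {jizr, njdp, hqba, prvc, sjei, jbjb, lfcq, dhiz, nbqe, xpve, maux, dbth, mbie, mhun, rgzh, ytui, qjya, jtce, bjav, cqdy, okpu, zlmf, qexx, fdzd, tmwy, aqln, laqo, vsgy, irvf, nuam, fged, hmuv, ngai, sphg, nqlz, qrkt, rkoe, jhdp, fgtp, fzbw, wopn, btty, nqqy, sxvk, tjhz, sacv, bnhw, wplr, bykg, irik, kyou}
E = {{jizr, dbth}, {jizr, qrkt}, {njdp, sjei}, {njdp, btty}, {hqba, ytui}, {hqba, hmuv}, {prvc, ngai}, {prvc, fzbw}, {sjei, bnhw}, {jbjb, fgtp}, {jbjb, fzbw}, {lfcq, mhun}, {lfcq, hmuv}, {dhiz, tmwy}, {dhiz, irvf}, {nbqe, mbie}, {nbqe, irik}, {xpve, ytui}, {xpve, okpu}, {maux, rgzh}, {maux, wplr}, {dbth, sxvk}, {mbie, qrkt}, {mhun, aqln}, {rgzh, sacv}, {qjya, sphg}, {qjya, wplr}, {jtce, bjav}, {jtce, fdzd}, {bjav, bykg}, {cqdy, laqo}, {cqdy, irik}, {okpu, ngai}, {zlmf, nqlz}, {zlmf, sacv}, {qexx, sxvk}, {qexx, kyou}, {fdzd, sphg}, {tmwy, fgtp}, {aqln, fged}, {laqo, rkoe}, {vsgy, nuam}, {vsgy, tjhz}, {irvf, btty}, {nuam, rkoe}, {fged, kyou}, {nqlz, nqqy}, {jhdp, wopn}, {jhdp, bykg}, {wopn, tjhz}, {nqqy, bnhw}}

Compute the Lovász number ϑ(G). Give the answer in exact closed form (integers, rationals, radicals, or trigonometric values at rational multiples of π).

51*cos(pi/51)/(cos(pi/51) + 1)

N(jbjb) = {fgtp, fzbw}, |N(jbjb)| = 2.
N(dbth) = {jizr, sxvk}, |N(dbth)| = 2.
Vertex nqlz has 2 neighbors: zlmf, nqqy.
Vertex irik has 2 neighbors: nbqe, cqdy.
Regular of degree 2 on 51 vertices: this is C_{51}, the 51-cycle.
Distinct eigenvalues (to 4 d.p.): [2.0, 1.9848, 1.9396, 1.8649, 1.762, 1.6324, 1.478, 1.3012, 1.1047, 0.8915, 0.6647, 0.4279, 0.1845, -0.0616, -0.3068, -0.5473, -0.7796, -1.0, -1.2053, -1.3923, -1.5582, -1.7004, -1.8169, -1.9059, -1.9659, -1.9962].
ϑ = −N·λ_min/(λ_max−λ_min) = −51·(-2*cos(pi/51))/(2−(-2*cos(pi/51))) = 51*cos(pi/51)/(cos(pi/51) + 1).
≈ 25.4758 (to 4 d.p.).
Sandwich: α(G)=25 ≤ ϑ(G)=51*cos(pi/51)/(cos(pi/51) + 1) ≤ χ(Ḡ)=26 (both strict).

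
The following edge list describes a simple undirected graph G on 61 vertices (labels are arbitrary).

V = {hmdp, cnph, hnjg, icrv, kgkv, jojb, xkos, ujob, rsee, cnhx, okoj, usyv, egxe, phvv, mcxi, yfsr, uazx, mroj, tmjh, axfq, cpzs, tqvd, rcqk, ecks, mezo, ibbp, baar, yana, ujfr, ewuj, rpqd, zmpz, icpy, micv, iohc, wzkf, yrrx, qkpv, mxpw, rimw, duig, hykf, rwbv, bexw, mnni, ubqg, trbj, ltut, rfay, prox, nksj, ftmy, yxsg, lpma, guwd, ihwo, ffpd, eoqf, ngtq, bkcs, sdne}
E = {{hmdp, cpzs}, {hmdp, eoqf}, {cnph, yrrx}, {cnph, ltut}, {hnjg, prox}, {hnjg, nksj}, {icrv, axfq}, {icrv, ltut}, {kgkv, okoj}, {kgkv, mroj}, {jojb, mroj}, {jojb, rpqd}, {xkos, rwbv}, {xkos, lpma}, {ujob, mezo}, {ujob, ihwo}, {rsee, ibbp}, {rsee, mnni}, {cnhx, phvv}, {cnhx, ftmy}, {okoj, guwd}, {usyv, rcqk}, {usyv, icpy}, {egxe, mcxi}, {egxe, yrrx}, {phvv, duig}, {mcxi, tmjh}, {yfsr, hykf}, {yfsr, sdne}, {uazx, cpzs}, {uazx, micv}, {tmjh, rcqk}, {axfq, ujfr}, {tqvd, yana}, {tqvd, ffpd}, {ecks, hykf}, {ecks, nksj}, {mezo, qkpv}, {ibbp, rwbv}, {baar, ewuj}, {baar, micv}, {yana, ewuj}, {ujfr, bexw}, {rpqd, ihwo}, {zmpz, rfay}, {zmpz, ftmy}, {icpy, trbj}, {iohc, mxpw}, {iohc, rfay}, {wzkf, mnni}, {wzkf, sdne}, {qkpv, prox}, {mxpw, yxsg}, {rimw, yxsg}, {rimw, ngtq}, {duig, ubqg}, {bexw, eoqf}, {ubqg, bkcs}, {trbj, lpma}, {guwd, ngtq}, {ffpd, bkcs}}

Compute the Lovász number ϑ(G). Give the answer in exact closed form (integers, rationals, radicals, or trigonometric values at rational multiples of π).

Vertex ltut has 2 neighbors: cnph, icrv.
deg(mroj) = 2; N(mroj) = {kgkv, jojb}.
deg(ngtq) = 2; N(ngtq) = {rimw, guwd}.
deg(guwd) = 2; N(guwd) = {okoj, ngtq}.
deg(v) = 2 for all v (|V|=61); this is C_{61}, the 61-cycle.
A has 31 distinct eigenvalues ≈ [2.0, 1.9894, 1.95771, 1.90527, 1.83263, 1.74057, 1.63006, 1.50226, 1.35855, 1.20043, 1.02959, 0.84783, 0.65708, 0.45938, 0.2568, 0.0515, -0.15435, -0.35856, -0.55897, -0.75346, -0.93995, -1.11649, -1.28119, -1.4323, -1.56824, -1.68755, -1.78897, -1.87143, -1.93406, -1.97618, -1.99735].
ϑ = −N·λ_min/(λ_max−λ_min) = −61·(-2*cos(pi/61))/(2−(-2*cos(pi/61))) = 61*cos(pi/61)/(cos(pi/61) + 1).
Numerically 30.479766457.
Check 30 ≤ 61*cos(pi/61)/(cos(pi/61) + 1) ≤ 31: both strict.

61*cos(pi/61)/(cos(pi/61) + 1)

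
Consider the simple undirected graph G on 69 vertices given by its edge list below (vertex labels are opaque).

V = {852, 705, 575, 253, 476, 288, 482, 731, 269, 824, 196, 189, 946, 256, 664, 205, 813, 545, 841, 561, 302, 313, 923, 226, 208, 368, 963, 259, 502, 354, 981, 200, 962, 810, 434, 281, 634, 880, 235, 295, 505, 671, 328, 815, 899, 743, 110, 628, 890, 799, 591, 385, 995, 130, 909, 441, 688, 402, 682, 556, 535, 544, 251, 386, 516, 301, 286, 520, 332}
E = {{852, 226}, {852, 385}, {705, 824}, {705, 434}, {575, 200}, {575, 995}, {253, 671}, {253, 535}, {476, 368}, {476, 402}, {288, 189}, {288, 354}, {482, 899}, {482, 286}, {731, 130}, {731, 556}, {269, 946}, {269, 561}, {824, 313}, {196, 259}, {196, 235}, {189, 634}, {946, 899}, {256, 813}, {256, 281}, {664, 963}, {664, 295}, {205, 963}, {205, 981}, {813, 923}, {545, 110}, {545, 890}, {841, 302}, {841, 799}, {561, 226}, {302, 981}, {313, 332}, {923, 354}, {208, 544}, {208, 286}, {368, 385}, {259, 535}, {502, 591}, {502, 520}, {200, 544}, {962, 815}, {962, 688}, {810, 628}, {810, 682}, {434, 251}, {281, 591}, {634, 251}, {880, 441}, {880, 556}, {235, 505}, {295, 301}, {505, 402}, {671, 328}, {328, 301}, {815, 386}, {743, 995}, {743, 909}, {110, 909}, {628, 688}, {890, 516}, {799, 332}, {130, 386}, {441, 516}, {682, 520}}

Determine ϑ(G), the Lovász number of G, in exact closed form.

69*cos(pi/69)/(cos(pi/69) + 1)

Vertex 664 has 2 neighbors: 963, 295.
deg(189) = 2; N(189) = {288, 634}.
N(899) = {482, 946}, |N(899)| = 2.
deg(813) = 2; N(813) = {256, 923}.
69-vertex 2-regular graph: connected 2-regular on 69 ⇒ C_{69}.
A has 35 distinct eigenvalues ≈ [2.0, 1.9917, 1.9669, 1.9258, 1.8688, 1.7963, 1.7088, 1.6073, 1.4924, 1.3651, 1.2265, 1.0778, 0.9201, 0.7548, 0.5833, 0.4069, 0.2272, 0.0455, -0.1365, -0.3174, -0.4956, -0.6698, -0.8384, -1.0, -1.1534, -1.2972, -1.4302, -1.5514, -1.6598, -1.7544, -1.8344, -1.8993, -1.9484, -1.9814, -1.9979].
−69·(-2*cos(pi/69)) / ((2)−(-2*cos(pi/69))) = 69*cos(pi/69)/(cos(pi/69) + 1) = ϑ(G).
≈ 34.4821141 (to 7 d.p.).
α=34, χ(Ḡ)=35; ϑ=69*cos(pi/69)/(cos(pi/69) + 1) lies between (both strict).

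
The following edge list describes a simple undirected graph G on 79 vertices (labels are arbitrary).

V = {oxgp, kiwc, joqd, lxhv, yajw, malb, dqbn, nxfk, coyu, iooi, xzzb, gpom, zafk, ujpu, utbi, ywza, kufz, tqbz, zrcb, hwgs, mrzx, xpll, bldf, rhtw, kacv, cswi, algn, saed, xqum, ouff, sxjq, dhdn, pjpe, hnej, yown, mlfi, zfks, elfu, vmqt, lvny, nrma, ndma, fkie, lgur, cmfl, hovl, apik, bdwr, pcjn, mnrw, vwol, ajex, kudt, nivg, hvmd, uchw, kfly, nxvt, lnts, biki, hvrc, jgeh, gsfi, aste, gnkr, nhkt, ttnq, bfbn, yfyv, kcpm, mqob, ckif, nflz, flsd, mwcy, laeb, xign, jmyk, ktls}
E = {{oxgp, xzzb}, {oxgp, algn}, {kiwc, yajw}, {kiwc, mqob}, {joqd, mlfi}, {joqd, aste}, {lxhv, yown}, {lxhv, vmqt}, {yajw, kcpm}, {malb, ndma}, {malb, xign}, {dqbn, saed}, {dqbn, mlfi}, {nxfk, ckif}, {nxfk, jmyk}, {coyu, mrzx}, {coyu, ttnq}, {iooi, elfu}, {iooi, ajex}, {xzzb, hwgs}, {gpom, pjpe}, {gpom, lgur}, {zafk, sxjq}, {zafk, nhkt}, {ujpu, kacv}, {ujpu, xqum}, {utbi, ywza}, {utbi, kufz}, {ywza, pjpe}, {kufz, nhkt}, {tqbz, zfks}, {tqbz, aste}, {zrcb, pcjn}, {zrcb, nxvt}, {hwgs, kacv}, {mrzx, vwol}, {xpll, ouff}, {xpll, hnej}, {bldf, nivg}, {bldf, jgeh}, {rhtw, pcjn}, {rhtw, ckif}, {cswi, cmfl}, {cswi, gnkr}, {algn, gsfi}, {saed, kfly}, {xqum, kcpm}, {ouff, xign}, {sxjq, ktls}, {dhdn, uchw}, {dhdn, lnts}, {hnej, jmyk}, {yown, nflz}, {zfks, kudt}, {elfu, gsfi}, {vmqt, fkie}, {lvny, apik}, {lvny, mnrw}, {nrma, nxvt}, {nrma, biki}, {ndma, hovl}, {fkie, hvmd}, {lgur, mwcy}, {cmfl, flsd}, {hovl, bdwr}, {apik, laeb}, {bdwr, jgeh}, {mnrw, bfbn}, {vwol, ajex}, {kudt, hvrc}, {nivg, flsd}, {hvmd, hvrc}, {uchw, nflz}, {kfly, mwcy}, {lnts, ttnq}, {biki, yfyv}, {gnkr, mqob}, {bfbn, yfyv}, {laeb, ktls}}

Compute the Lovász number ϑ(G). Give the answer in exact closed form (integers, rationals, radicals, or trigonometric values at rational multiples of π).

N(kfly) = {saed, mwcy}, |N(kfly)| = 2.
Vertex mqob has 2 neighbors: kiwc, gnkr.
N(fkie) = {vmqt, hvmd}, |N(fkie)| = 2.
N(hovl) = {ndma, bdwr}, |N(hovl)| = 2.
79-vertex 2-regular graph: this is C_{79}, the 79-cycle.
A has 40 distinct eigenvalues ≈ [2.0, 1.9937, 1.9748, 1.9433, 1.8996, 1.8439, 1.7766, 1.698, 1.6086, 1.5091, 1.4001, 1.2822, 1.1562, 1.0229, 0.8831, 0.7377, 0.5877, 0.434, 0.2775, 0.1192, -0.0398, -0.1985, -0.356, -0.5112, -0.6632, -0.8111, -0.9537, -1.0904, -1.2202, -1.3422, -1.4558, -1.5601, -1.6546, -1.7386, -1.8117, -1.8733, -1.923, -1.9606, -1.9858, -1.9984].
With N=79: ϑ(G) = 79·(-(-1)*2*cos(pi/79))/(2−(-2*cos(pi/79))) = 79*cos(pi/79)/(cos(pi/79) + 1).
≈ 39.4843794 (to 7 d.p.).
39 ≤ 79*cos(pi/79)/(cos(pi/79) + 1) ≤ 40: both strict.

79*cos(pi/79)/(cos(pi/79) + 1)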